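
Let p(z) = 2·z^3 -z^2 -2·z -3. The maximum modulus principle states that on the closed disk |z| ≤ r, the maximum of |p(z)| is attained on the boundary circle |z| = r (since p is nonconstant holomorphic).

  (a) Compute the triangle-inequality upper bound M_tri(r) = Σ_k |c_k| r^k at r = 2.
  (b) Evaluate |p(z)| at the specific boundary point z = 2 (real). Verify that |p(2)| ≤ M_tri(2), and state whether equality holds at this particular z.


Coefficients: c_0 = -3, c_1 = -2, c_2 = -1, c_3 = 2. Radius r = 2.
Part (a). Triangle bound: M_tri(r) = Σ_k |c_k| r^k
  = |-3|·2^0 + |-2|·2^1 + |-1|·2^2 + |2|·2^3
  = 3 + 4 + 4 + 16 = 27.
This bounds M(r) := max_{|z|=r} |p(z)| from above; equality holds iff all terms c_k z^k can be made to align in phase at a single z on |z|=r.
Part (b). At z = 2 (real, on the circle |z| = r):
  p(2) = (-3)·2^0 + (-2)·2^1 + (-1)·2^2 + (2)·2^3 = 5.
  |p(2)| = 5.
Check: |p(2)| = 5 ≤ 27 = M_tri(2). ✓ Equality does not hold at z = 2 (the coefficients have mixed signs, so the terms do not all align in phase there).

M_tri(2) = 27; |p(2)| = 5; equality at z=2: no.


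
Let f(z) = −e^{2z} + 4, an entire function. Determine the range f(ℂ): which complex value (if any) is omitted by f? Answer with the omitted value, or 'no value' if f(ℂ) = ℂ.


Little Picard bounds the complement of f(ℂ) to at most one point.
e^{2z} is never zero on ℂ, so -1·e^{2z} takes every value in ℂ ∖ {0}. Adding 4 shifts the range to ℂ ∖ {4}. Thus f omits exactly the value 4.

Omitted value: 4.


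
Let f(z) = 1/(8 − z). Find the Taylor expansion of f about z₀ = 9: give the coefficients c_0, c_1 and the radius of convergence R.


Let w = z − z₀, so z = z₀ + w.
Then 8 − z = 8 − (z₀ + w) = (8 − z₀) − w = -1 − w.
f(z) = 1/(-1 − w) = (1/(-1)) · 1/(1 − w/(-1)) = Σ_{n≥0} w^n / (-1)^(n+1).
So c_n = 1/(-1)^(n+1):
  c_0 = 1/(-1)^1 = -1.
  c_1 = 1/(-1)^2 = 1.
The series is valid for |w/d| < 1, i.e. |z − z₀| < |d|.
Radius of convergence: R = |8 − z₀| = |-1| = 1 (distance from z₀ to the singularity z = 8).

c_0 = -1, c_1 = 1; R = 1.


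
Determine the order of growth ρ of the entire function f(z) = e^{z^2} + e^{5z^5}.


Each summand is entire of order 2 and 5 respectively (as in the single-exponential case). The order of a sum is at most the max of the orders, so ρ ≤ 5. For the lower bound: on |z|=r choose arg z so that 5z^5 is real positive; then |e^{5z^5}| = e^{5r^5} while |e^{1z^2}| ≤ e^{1r^2} = o(e^{5r^5}). So |f| ≥ e^{5r^5}(1 − o(1)) and ρ ≥ 5. Hence ρ = max(2, 5) = 5.
Therefore ρ = 5.

Order ρ = 5.


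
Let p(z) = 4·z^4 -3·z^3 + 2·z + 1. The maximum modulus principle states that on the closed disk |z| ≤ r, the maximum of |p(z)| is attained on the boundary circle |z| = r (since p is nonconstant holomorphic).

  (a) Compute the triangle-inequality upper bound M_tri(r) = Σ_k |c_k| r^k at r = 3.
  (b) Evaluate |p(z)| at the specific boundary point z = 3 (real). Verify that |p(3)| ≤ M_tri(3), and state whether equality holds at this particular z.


Coefficients: c_0 = 1, c_1 = 2, c_2 = 0, c_3 = -3, c_4 = 4. Radius r = 3.
Part (a). Triangle bound: M_tri(r) = Σ_k |c_k| r^k
  = |1|·3^0 + |2|·3^1 + |0|·3^2 + |-3|·3^3 + |4|·3^4
  = 1 + 6 + 0 + 81 + 324 = 412.
This bounds M(r) := max_{|z|=r} |p(z)| from above; equality holds iff all terms c_k z^k can be made to align in phase at a single z on |z|=r.
Part (b). At z = 3 (real, on the circle |z| = r):
  p(3) = (1)·3^0 + (2)·3^1 + (0)·3^2 + (-3)·3^3 + (4)·3^4 = 250.
  |p(3)| = 250.
Check: |p(3)| = 250 ≤ 412 = M_tri(3). ✓ Equality does not hold at z = 3 (the coefficients have mixed signs, so the terms do not all align in phase there).

M_tri(3) = 412; |p(3)| = 250; equality at z=3: no.


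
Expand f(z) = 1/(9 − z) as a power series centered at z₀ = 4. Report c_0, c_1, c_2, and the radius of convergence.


Let w = z − z₀, so z = z₀ + w.
Then 9 − z = 9 − (z₀ + w) = (9 − z₀) − w = 5 − w.
f(z) = 1/(5 − w) = (1/(5)) · 1/(1 − w/(5)) = Σ_{n≥0} w^n / (5)^(n+1).
So c_n = 1/(5)^(n+1):
  c_0 = 1/(5)^1 = 1/5.
  c_1 = 1/(5)^2 = 1/25.
  c_2 = 1/(5)^3 = 1/125.
The series is valid for |w/d| < 1, i.e. |z − z₀| < |d|.
Radius of convergence: R = |9 − z₀| = |5| = 5 (distance from z₀ to the singularity z = 9).

c_0 = 1/5, c_1 = 1/25, c_2 = 1/125; R = 5.


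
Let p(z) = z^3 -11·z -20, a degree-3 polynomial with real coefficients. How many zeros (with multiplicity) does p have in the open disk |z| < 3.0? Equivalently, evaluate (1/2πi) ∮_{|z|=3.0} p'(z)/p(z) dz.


The zeros of p are: 4, (-2 + 1i), (-2 - 1i).
Their magnitudes are: 4, 2.236, 2.236.
Zeros with |z| < R = 3.0: (-2 + 1i), (-2 - 1i).
Count = 2.
By the argument principle, (1/2πi) ∮_{|z|=R} p'(z)/p(z) dz equals exactly this count.

Number of zeros inside |z| < 3.0: 2.


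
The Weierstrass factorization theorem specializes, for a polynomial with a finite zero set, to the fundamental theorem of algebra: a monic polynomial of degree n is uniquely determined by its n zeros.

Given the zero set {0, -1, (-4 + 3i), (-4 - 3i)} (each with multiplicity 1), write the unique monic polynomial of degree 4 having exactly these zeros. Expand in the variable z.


The polynomial is p(z) = ∏_{α ∈ S} (z − α), where S = {0, -1, (-4 + 3i), (-4 - 3i)}.
Expanding the product yields: p(z) = z^4 + 9·z^3 + 33·z^2 + 25·z.
Note conjugate pairs combine to real quadratics: (z − (-4+3i))(z − (-4−3i)) = z² + 8z + 25.
The resulting polynomial has degree 4 and real coefficients as required.

p(z) = z^4 + 9·z^3 + 33·z^2 + 25·z.


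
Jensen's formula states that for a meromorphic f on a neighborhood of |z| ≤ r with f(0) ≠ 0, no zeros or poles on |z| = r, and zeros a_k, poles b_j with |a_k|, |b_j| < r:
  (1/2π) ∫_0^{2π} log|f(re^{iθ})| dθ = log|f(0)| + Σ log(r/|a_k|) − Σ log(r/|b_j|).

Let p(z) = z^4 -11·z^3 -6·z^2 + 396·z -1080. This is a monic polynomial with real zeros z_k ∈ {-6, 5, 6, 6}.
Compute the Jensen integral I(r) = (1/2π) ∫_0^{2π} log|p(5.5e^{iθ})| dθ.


Zeros: -6, 5, 6, 6; r = 5.5.
Inside |z| < r: 5. Outside (|z| ≥ r): -6, 6, 6.
p(0) = -1080, so log|p(0)| = log(1080) = 6.9847.
Apply Jensen: I(r) = log|p(0)| + Σ_k log(r/|z_k|), summed over zeros inside |z| < r.
  log(r/|z_k|) for z_k = 5: log(5.5/5) = 0.0953
  Outside zeros (-6, 6, 6) contribute nothing to the Jensen sum.
Sum over inside zeros: 0.0953.
I(r) = log|p(0)| + (inside sum) = 6.9847 + 0.0953 = 7.0800.
Note: since some zeros are outside |z| ≤ r, the simplified n·log(r) form does NOT apply — only the inside zeros contribute.

I(r) ≈ 7.0800.


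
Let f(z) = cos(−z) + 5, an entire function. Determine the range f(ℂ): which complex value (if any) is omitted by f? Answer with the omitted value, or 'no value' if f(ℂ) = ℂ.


Little Picard bounds the complement of f(ℂ) to at most one point.
cos is entire and surjective onto ℂ: for every w ∈ ℂ, cos(ζ) = w has a solution ζ ∈ ℂ (e.g., via the complex inverse arccos). With ζ = −z this gives z = ζ/(-1). Then 1·cos(−z) takes every value in 1·ℂ = ℂ, and adding 5 is a bijection of ℂ. So f is surjective and omits no value. (Note: only on the real line is cos bounded by [−1, 1].)

Omitted value: no value.


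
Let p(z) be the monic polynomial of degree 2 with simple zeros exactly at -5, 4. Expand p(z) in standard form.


The polynomial is p(z) = ∏_{α ∈ S} (z − α), where S = {-5, 4}.
Expanding the product yields: p(z) = z^2 + z -20.
The resulting polynomial has degree 2 and real coefficients as required.

p(z) = z^2 + z -20.


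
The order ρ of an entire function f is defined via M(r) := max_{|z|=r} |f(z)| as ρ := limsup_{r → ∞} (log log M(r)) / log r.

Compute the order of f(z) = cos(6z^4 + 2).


Write cos(w) = (e^{iw} ± e^{−iw})/(2 or 2i), so |cos(w)| ≤ e^{|w|}. With w = 6z^4 + 2, |w| ≤ 6r^4 + 2 on |z|=r, giving M(r) ≤ e^{6r^4 + 2} and ρ ≤ 4. For the lower bound, choose z on |z|=r with 6z^4 purely imaginary of modulus 6r^4; then |cos(6z^4 + 2)| grows like e^{6r^4}/2, so ρ ≥ 4. Hence ρ = 4.
Therefore ρ = 4.

Order ρ = 4.


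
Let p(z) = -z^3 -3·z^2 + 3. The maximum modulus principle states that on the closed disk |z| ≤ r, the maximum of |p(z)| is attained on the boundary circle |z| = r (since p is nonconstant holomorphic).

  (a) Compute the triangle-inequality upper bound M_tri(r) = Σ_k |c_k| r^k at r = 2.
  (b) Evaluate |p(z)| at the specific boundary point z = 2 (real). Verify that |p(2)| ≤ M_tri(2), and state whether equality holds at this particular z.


Coefficients: c_0 = 3, c_1 = 0, c_2 = -3, c_3 = -1. Radius r = 2.
Part (a). Triangle bound: M_tri(r) = Σ_k |c_k| r^k
  = |3|·2^0 + |0|·2^1 + |-3|·2^2 + |-1|·2^3
  = 3 + 0 + 12 + 8 = 23.
This bounds M(r) := max_{|z|=r} |p(z)| from above; equality holds iff all terms c_k z^k can be made to align in phase at a single z on |z|=r.
Part (b). At z = 2 (real, on the circle |z| = r):
  p(2) = (3)·2^0 + (0)·2^1 + (-3)·2^2 + (-1)·2^3 = -17.
  |p(2)| = 17.
Check: |p(2)| = 17 ≤ 23 = M_tri(2). ✓ Equality does not hold at z = 2 (the coefficients have mixed signs, so the terms do not all align in phase there).

M_tri(2) = 23; |p(2)| = 17; equality at z=2: no.


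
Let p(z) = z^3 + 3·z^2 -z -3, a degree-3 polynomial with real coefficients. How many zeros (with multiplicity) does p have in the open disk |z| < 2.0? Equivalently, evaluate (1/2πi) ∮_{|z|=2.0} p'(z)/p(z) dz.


The zeros of p are: -3, -1, 1.
Their magnitudes are: 3, 1, 1.
Zeros with |z| < R = 2.0: -1, 1.
Count = 2.
By the argument principle, (1/2πi) ∮_{|z|=R} p'(z)/p(z) dz equals exactly this count.

Number of zeros inside |z| < 2.0: 2.


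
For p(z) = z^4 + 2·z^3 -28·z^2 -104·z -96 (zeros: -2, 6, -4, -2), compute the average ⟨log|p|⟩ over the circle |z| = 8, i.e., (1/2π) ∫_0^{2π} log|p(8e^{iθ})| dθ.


Zeros: -4, -2, -2, 6; r = 8.
Inside |z| < r: -4, -2, -2, 6. Outside (|z| ≥ r): ∅.
p(0) = -96, so log|p(0)| = log(96) = 4.5643.
Apply Jensen: I(r) = log|p(0)| + Σ_k log(r/|z_k|), summed over zeros inside |z| < r.
  log(r/|z_k|) for z_k = -2: log(8/2) = 1.3863
  log(r/|z_k|) for z_k = 6: log(8/6) = 0.2877
  log(r/|z_k|) for z_k = -4: log(8/4) = 0.6931
  log(r/|z_k|) for z_k = -2: log(8/2) = 1.3863
Sum over inside zeros: 3.7534.
I(r) = log|p(0)| + (inside sum) = 4.5643 + 3.7534 = 8.3178.
Closed form (all zeros inside, monic): I(r) = n·log(r) = 4·log(8) = 8.3178. ✓

I(r) ≈ 8.3178.


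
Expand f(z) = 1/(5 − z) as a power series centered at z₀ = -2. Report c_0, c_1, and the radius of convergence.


Let w = z − z₀, so z = z₀ + w.
Then 5 − z = 5 − (z₀ + w) = (5 − z₀) − w = 7 − w.
f(z) = 1/(7 − w) = (1/(7)) · 1/(1 − w/(7)) = Σ_{n≥0} w^n / (7)^(n+1).
So c_n = 1/(7)^(n+1):
  c_0 = 1/(7)^1 = 1/7.
  c_1 = 1/(7)^2 = 1/49.
The series is valid for |w/d| < 1, i.e. |z − z₀| < |d|.
Radius of convergence: R = |5 − z₀| = |7| = 7 (distance from z₀ to the singularity z = 5).

c_0 = 1/7, c_1 = 1/49; R = 7.


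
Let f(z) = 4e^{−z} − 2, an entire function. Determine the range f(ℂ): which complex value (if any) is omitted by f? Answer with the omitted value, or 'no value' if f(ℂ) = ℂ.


Little Picard bounds the complement of f(ℂ) to at most one point.
e^{−z} is never zero on ℂ, so 4·e^{−z} takes every value in ℂ ∖ {0}. Adding -2 shifts the range to ℂ ∖ {-2}. Thus f omits exactly the value -2.

Omitted value: -2.


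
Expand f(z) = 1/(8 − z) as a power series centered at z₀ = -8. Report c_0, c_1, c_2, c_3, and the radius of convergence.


Let w = z − z₀, so z = z₀ + w.
Then 8 − z = 8 − (z₀ + w) = (8 − z₀) − w = 16 − w.
f(z) = 1/(16 − w) = (1/(16)) · 1/(1 − w/(16)) = Σ_{n≥0} w^n / (16)^(n+1).
So c_n = 1/(16)^(n+1):
  c_0 = 1/(16)^1 = 1/16.
  c_1 = 1/(16)^2 = 1/256.
  c_2 = 1/(16)^3 = 1/4096.
  c_3 = 1/(16)^4 = 1/65536.
The series is valid for |w/d| < 1, i.e. |z − z₀| < |d|.
Radius of convergence: R = |8 − z₀| = |16| = 16 (distance from z₀ to the singularity z = 8).

c_0 = 1/16, c_1 = 1/256, c_2 = 1/4096, c_3 = 1/65536; R = 16.


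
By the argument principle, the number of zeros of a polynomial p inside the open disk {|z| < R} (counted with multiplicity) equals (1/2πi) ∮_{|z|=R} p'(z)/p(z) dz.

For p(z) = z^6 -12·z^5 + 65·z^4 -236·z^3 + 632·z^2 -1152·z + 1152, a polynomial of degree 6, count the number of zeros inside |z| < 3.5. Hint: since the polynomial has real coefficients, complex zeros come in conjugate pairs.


The zeros of p are: 4, (0 + 3i), (0 - 3i), (2 + 2i), (2 - 2i), 4.
Their magnitudes are: 4, 3, 3, 2.828, 2.828, 4.
Zeros with |z| < R = 3.5: (0 + 3i), (0 - 3i), (2 + 2i), (2 - 2i).
Count = 4.
By the argument principle, (1/2πi) ∮_{|z|=R} p'(z)/p(z) dz equals exactly this count.

Number of zeros inside |z| < 3.5: 4.


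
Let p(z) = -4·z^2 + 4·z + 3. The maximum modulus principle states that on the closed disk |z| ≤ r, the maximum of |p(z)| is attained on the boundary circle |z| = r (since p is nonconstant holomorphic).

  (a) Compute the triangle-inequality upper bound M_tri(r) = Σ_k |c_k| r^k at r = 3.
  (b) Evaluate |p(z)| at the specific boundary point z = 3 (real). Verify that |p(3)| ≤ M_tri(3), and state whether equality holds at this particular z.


Coefficients: c_0 = 3, c_1 = 4, c_2 = -4. Radius r = 3.
Part (a). Triangle bound: M_tri(r) = Σ_k |c_k| r^k
  = |3|·3^0 + |4|·3^1 + |-4|·3^2
  = 3 + 12 + 36 = 51.
This bounds M(r) := max_{|z|=r} |p(z)| from above; equality holds iff all terms c_k z^k can be made to align in phase at a single z on |z|=r.
Part (b). At z = 3 (real, on the circle |z| = r):
  p(3) = (3)·3^0 + (4)·3^1 + (-4)·3^2 = -21.
  |p(3)| = 21.
Check: |p(3)| = 21 ≤ 51 = M_tri(3). ✓ Equality does not hold at z = 3 (the coefficients have mixed signs, so the terms do not all align in phase there).

M_tri(3) = 51; |p(3)| = 21; equality at z=3: no.


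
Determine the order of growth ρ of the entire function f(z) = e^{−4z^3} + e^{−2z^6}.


Each summand is entire of order 3 and 6 respectively (as in the single-exponential case). The order of a sum is at most the max of the orders, so ρ ≤ 6. For the lower bound: on |z|=r choose arg z so that -2z^6 is real positive; then |e^{-2z^6}| = e^{2r^6} while |e^{-4z^3}| ≤ e^{4r^3} = o(e^{2r^6}). So |f| ≥ e^{2r^6}(1 − o(1)) and ρ ≥ 6. Hence ρ = max(3, 6) = 6.
Therefore ρ = 6.

Order ρ = 6.


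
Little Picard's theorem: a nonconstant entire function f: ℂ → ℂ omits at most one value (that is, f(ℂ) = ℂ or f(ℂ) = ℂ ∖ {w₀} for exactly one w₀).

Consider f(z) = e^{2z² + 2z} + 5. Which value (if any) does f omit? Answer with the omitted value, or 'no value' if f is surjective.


Little Picard bounds the complement of f(ℂ) to at most one point.
The exponent g(z) = 2z² + 2z is a nonconstant polynomial, hence surjective onto ℂ. So e^{g(z)} takes every value in {e^w : w ∈ ℂ} = ℂ ∖ {0}. Adding 5 shifts the range to ℂ ∖ {5}. f omits exactly 5.

Omitted value: 5.


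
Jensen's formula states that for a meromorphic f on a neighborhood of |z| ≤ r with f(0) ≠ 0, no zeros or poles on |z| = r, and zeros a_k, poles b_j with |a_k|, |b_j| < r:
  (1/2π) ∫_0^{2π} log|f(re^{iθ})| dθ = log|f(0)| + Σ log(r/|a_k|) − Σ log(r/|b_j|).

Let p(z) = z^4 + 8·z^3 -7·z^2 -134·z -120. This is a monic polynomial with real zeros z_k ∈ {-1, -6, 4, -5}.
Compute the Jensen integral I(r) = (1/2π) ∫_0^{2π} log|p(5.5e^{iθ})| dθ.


Zeros: -6, -5, -1, 4; r = 5.5.
Inside |z| < r: -5, -1, 4. Outside (|z| ≥ r): -6.
p(0) = -120, so log|p(0)| = log(120) = 4.7875.
Apply Jensen: I(r) = log|p(0)| + Σ_k log(r/|z_k|), summed over zeros inside |z| < r.
  log(r/|z_k|) for z_k = -1: log(5.5/1) = 1.7047
  log(r/|z_k|) for z_k = 4: log(5.5/4) = 0.3185
  log(r/|z_k|) for z_k = -5: log(5.5/5) = 0.0953
  Outside zeros (-6) contribute nothing to the Jensen sum.
Sum over inside zeros: 2.1185.
I(r) = log|p(0)| + (inside sum) = 4.7875 + 2.1185 = 6.9060.
Note: since some zeros are outside |z| ≤ r, the simplified n·log(r) form does NOT apply — only the inside zeros contribute.

I(r) ≈ 6.9060.


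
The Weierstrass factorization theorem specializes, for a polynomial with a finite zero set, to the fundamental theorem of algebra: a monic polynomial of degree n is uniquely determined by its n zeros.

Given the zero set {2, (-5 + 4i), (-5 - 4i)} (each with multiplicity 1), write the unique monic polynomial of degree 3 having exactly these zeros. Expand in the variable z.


The polynomial is p(z) = ∏_{α ∈ S} (z − α), where S = {2, (-5 + 4i), (-5 - 4i)}.
Expanding the product yields: p(z) = z^3 + 8·z^2 + 21·z -82.
Note conjugate pairs combine to real quadratics: (z − (-5+4i))(z − (-5−4i)) = z² + 10z + 41.
The resulting polynomial has degree 3 and real coefficients as required.

p(z) = z^3 + 8·z^2 + 21·z -82.


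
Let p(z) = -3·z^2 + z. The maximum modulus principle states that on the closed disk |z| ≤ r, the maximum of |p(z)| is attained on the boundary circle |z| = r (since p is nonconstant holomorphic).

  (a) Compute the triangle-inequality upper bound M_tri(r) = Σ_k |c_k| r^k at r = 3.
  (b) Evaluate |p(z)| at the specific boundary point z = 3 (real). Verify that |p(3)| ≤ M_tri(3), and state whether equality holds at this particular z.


Coefficients: c_0 = 0, c_1 = 1, c_2 = -3. Radius r = 3.
Part (a). Triangle bound: M_tri(r) = Σ_k |c_k| r^k
  = |0|·3^0 + |1|·3^1 + |-3|·3^2
  = 0 + 3 + 27 = 30.
This bounds M(r) := max_{|z|=r} |p(z)| from above; equality holds iff all terms c_k z^k can be made to align in phase at a single z on |z|=r.
Part (b). At z = 3 (real, on the circle |z| = r):
  p(3) = (0)·3^0 + (1)·3^1 + (-3)·3^2 = -24.
  |p(3)| = 24.
Check: |p(3)| = 24 ≤ 30 = M_tri(3). ✓ Equality does not hold at z = 3 (the coefficients have mixed signs, so the terms do not all align in phase there).

M_tri(3) = 30; |p(3)| = 24; equality at z=3: no.


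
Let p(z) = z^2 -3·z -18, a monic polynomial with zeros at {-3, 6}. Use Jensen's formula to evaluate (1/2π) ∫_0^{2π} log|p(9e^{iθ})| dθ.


Zeros: -3, 6; r = 9.
Inside |z| < r: -3, 6. Outside (|z| ≥ r): ∅.
p(0) = -18, so log|p(0)| = log(18) = 2.8904.
Apply Jensen: I(r) = log|p(0)| + Σ_k log(r/|z_k|), summed over zeros inside |z| < r.
  log(r/|z_k|) for z_k = -3: log(9/3) = 1.0986
  log(r/|z_k|) for z_k = 6: log(9/6) = 0.4055
Sum over inside zeros: 1.5041.
I(r) = log|p(0)| + (inside sum) = 2.8904 + 1.5041 = 4.3944.
Closed form (all zeros inside, monic): I(r) = n·log(r) = 2·log(9) = 4.3944. ✓

I(r) ≈ 4.3944.


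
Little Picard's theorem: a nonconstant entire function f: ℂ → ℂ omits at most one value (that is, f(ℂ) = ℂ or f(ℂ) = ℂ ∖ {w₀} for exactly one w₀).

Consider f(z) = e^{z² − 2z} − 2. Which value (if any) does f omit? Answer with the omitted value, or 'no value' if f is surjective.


Little Picard bounds the complement of f(ℂ) to at most one point.
The exponent g(z) = z² − 2z is a nonconstant polynomial, hence surjective onto ℂ. So e^{g(z)} takes every value in {e^w : w ∈ ℂ} = ℂ ∖ {0}. Adding -2 shifts the range to ℂ ∖ {-2}. f omits exactly -2.

Omitted value: -2.


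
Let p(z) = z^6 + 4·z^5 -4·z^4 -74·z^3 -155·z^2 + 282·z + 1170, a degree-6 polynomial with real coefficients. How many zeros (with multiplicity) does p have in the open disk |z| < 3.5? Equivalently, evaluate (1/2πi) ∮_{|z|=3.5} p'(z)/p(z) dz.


The zeros of p are: (-2 + 3i), (-2 - 3i), 3, 3, (-3 + 1i), (-3 - 1i).
Their magnitudes are: 3.606, 3.606, 3, 3, 3.162, 3.162.
Zeros with |z| < R = 3.5: 3, 3, (-3 + 1i), (-3 - 1i).
Count = 4.
By the argument principle, (1/2πi) ∮_{|z|=R} p'(z)/p(z) dz equals exactly this count.

Number of zeros inside |z| < 3.5: 4.


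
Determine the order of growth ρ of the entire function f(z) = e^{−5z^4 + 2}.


|e^{−5z^4 + 2}| = e^{Re(-5·z^4) + 2} ≤ e^{5|z|^4 + 2} = e^{5r^4 + 2} on |z| = r, so ρ ≤ 4. Choosing z on |z|=r so that -5·z^4 is real positive (always possible by picking arg z appropriately) gives |f(z)| = e^{5r^4 + 2}, matching the bound. The additive constant 2 does not affect log log M(r) ~ 4·log r. Hence ρ = 4.
Therefore ρ = 4.

Order ρ = 4.


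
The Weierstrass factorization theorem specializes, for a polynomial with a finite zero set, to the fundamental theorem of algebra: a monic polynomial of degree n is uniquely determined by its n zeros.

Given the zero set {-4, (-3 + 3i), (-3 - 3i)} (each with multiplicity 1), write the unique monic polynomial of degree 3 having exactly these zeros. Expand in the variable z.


The polynomial is p(z) = ∏_{α ∈ S} (z − α), where S = {-4, (-3 + 3i), (-3 - 3i)}.
Expanding the product yields: p(z) = z^3 + 10·z^2 + 42·z + 72.
Note conjugate pairs combine to real quadratics: (z − (-3+3i))(z − (-3−3i)) = z² + 6z + 18.
The resulting polynomial has degree 3 and real coefficients as required.

p(z) = z^3 + 10·z^2 + 42·z + 72.


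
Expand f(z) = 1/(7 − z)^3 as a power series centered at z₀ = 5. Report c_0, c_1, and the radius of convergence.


Let w = z − z₀, so z = z₀ + w.
Then 7 − z = 7 − (z₀ + w) = (7 − z₀) − w = 2 − w.
f(z) = 1/(2 − w)^3 = (1/(2)^3) · (1 − w/(2))^{−3}.
By the binomial series (1−u)^{−3} = Σ_{n≥0} C(n+2, 2) u^n for |u|<1, with u = w/(2):
  c_n = C(n+2, 2) / (2)^(n+3).
  c_0 = 1/(2)^3 = 1/8.
  c_1 = 3/(2)^4 = 3/16.
The series is valid for |w/d| < 1, i.e. |z − z₀| < |d|.
Radius of convergence: R = |7 − z₀| = |2| = 2 (distance from z₀ to the singularity z = 7).

c_0 = 1/8, c_1 = 3/16; R = 2.


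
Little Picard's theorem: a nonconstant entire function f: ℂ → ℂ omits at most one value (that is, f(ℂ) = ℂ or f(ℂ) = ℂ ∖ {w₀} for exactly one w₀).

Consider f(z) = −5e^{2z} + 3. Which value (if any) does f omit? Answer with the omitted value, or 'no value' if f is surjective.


Little Picard bounds the complement of f(ℂ) to at most one point.
e^{2z} is never zero on ℂ, so -5·e^{2z} takes every value in ℂ ∖ {0}. Adding 3 shifts the range to ℂ ∖ {3}. Thus f omits exactly the value 3.

Omitted value: 3.


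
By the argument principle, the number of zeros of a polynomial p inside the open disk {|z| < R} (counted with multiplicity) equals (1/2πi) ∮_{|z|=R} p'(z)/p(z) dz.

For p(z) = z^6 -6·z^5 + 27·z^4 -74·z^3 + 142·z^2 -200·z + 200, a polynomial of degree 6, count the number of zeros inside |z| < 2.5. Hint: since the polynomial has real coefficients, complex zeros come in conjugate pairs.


The zeros of p are: (0 + 2i), (0 - 2i), (2 + 1i), (2 - 1i), (1 + 3i), (1 - 3i).
Their magnitudes are: 2, 2, 2.236, 2.236, 3.162, 3.162.
Zeros with |z| < R = 2.5: (0 + 2i), (0 - 2i), (2 + 1i), (2 - 1i).
Count = 4.
By the argument principle, (1/2πi) ∮_{|z|=R} p'(z)/p(z) dz equals exactly this count.

Number of zeros inside |z| < 2.5: 4.


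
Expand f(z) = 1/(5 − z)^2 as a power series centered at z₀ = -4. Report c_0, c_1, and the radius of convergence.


Let w = z − z₀, so z = z₀ + w.
Then 5 − z = 5 − (z₀ + w) = (5 − z₀) − w = 9 − w.
f(z) = 1/(9 − w)^2 = (1/(9)^2) · (1 − w/(9))^{−2}.
By the binomial series (1−u)^{−2} = Σ_{n≥0} C(n+1, 1) u^n for |u|<1, with u = w/(9):
  c_n = C(n+1, 1) / (9)^(n+2).
  c_0 = 1/(9)^2 = 1/81.
  c_1 = 2/(9)^3 = 2/729.
The series is valid for |w/d| < 1, i.e. |z − z₀| < |d|.
Radius of convergence: R = |5 − z₀| = |9| = 9 (distance from z₀ to the singularity z = 5).

c_0 = 1/81, c_1 = 2/729; R = 9.


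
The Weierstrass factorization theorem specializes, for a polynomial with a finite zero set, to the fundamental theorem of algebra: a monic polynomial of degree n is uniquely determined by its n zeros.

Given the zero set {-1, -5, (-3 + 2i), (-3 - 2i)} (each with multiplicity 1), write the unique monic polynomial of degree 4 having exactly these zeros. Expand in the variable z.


The polynomial is p(z) = ∏_{α ∈ S} (z − α), where S = {-1, -5, (-3 + 2i), (-3 - 2i)}.
Expanding the product yields: p(z) = z^4 + 12·z^3 + 54·z^2 + 108·z + 65.
Note conjugate pairs combine to real quadratics: (z − (-3+2i))(z − (-3−2i)) = z² + 6z + 13.
The resulting polynomial has degree 4 and real coefficients as required.

p(z) = z^4 + 12·z^3 + 54·z^2 + 108·z + 65.


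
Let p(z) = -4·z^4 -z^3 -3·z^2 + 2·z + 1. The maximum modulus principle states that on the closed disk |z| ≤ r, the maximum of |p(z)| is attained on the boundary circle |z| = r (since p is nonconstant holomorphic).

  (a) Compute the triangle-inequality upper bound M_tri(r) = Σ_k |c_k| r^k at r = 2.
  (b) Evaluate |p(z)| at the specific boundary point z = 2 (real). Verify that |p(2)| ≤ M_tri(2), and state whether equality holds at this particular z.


Coefficients: c_0 = 1, c_1 = 2, c_2 = -3, c_3 = -1, c_4 = -4. Radius r = 2.
Part (a). Triangle bound: M_tri(r) = Σ_k |c_k| r^k
  = |1|·2^0 + |2|·2^1 + |-3|·2^2 + |-1|·2^3 + |-4|·2^4
  = 1 + 4 + 12 + 8 + 64 = 89.
This bounds M(r) := max_{|z|=r} |p(z)| from above; equality holds iff all terms c_k z^k can be made to align in phase at a single z on |z|=r.
Part (b). At z = 2 (real, on the circle |z| = r):
  p(2) = (1)·2^0 + (2)·2^1 + (-3)·2^2 + (-1)·2^3 + (-4)·2^4 = -79.
  |p(2)| = 79.
Check: |p(2)| = 79 ≤ 89 = M_tri(2). ✓ Equality does not hold at z = 2 (the coefficients have mixed signs, so the terms do not all align in phase there).

M_tri(2) = 89; |p(2)| = 79; equality at z=2: no.


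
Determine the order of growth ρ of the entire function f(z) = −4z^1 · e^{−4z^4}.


M(r) = max_{|z|=r} |-4|·|z|^1·|e^{−4z^4}| = 4·r^1 · e^{4r^4} (the factors attain their maxima compatibly on |z|=r). Then log M(r) = log 4 + 1·log r + 4r^4, dominated by the last term, so log log M(r) ~ 4·log r. The polynomial factor -4z^1 contributes only a log r term and does not affect the order. ρ = 4.
Therefore ρ = 4.

Order ρ = 4.


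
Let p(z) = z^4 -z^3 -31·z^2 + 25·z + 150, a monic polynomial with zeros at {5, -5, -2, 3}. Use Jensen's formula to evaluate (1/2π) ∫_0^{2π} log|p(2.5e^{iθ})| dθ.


Zeros: -5, -2, 3, 5; r = 2.5.
Inside |z| < r: -2. Outside (|z| ≥ r): -5, 3, 5.
p(0) = 150, so log|p(0)| = log(150) = 5.0106.
Apply Jensen: I(r) = log|p(0)| + Σ_k log(r/|z_k|), summed over zeros inside |z| < r.
  log(r/|z_k|) for z_k = -2: log(2.5/2) = 0.2231
  Outside zeros (-5, 3, 5) contribute nothing to the Jensen sum.
Sum over inside zeros: 0.2231.
I(r) = log|p(0)| + (inside sum) = 5.0106 + 0.2231 = 5.2338.
Note: since some zeros are outside |z| ≤ r, the simplified n·log(r) form does NOT apply — only the inside zeros contribute.

I(r) ≈ 5.2338.


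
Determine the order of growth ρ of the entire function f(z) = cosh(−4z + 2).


cosh(w) is a linear combination of e^{iw} and e^{−iw} (or e^w, e^{−w} in the hyperbolic case), so |cosh(w)| ≤ e^{|w|}. With w = −4z + 2, |w| ≤ 4|z| + 2 = 4r + 2 on |z| = r, giving M(r) ≤ e^{4r + 2}, so ρ ≤ 1. On a suitable ray (z = it for sin/cos; z = t for sinh/cosh, t real → ∞), |cosh(−4z + 2)| grows like e^{4|t|}/2, so ρ ≥ 1. Hence ρ = 1.
Therefore ρ = 1.

Order ρ = 1.


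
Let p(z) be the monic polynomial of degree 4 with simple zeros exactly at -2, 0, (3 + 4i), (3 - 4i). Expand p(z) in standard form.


The polynomial is p(z) = ∏_{α ∈ S} (z − α), where S = {-2, 0, (3 + 4i), (3 - 4i)}.
Expanding the product yields: p(z) = z^4 -4·z^3 + 13·z^2 + 50·z.
Note conjugate pairs combine to real quadratics: (z − (3+4i))(z − (3−4i)) = z² − 6z + 25.
The resulting polynomial has degree 4 and real coefficients as required.

p(z) = z^4 -4·z^3 + 13·z^2 + 50·z.


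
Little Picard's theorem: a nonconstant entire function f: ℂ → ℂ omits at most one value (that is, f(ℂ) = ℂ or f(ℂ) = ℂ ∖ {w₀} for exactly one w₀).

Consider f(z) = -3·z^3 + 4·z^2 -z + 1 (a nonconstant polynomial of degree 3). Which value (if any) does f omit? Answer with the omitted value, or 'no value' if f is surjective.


Little Picard bounds the complement of f(ℂ) to at most one point.
For every w ∈ ℂ, the equation p(z) − w = 0 is a nonconstant polynomial in z and hence has at least one root by the fundamental theorem of algebra. So p is surjective onto ℂ, omitting no value.

Omitted value: no value.


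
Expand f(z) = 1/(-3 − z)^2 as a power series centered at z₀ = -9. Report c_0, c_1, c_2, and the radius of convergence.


Let w = z − z₀, so z = z₀ + w.
Then -3 − z = -3 − (z₀ + w) = (-3 − z₀) − w = 6 − w.
f(z) = 1/(6 − w)^2 = (1/(6)^2) · (1 − w/(6))^{−2}.
By the binomial series (1−u)^{−2} = Σ_{n≥0} C(n+1, 1) u^n for |u|<1, with u = w/(6):
  c_n = C(n+1, 1) / (6)^(n+2).
  c_0 = 1/(6)^2 = 1/36.
  c_1 = 2/(6)^3 = 1/108.
  c_2 = 3/(6)^4 = 1/432.
The series is valid for |w/d| < 1, i.e. |z − z₀| < |d|.
Radius of convergence: R = |-3 − z₀| = |6| = 6 (distance from z₀ to the singularity z = -3).

c_0 = 1/36, c_1 = 1/108, c_2 = 1/432; R = 6.


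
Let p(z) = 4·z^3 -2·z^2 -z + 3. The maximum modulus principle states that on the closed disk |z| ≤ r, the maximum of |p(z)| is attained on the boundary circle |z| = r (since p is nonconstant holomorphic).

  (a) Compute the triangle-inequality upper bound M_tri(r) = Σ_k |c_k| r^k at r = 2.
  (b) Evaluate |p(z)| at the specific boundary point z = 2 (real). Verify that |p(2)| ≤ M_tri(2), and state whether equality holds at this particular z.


Coefficients: c_0 = 3, c_1 = -1, c_2 = -2, c_3 = 4. Radius r = 2.
Part (a). Triangle bound: M_tri(r) = Σ_k |c_k| r^k
  = |3|·2^0 + |-1|·2^1 + |-2|·2^2 + |4|·2^3
  = 3 + 2 + 8 + 32 = 45.
This bounds M(r) := max_{|z|=r} |p(z)| from above; equality holds iff all terms c_k z^k can be made to align in phase at a single z on |z|=r.
Part (b). At z = 2 (real, on the circle |z| = r):
  p(2) = (3)·2^0 + (-1)·2^1 + (-2)·2^2 + (4)·2^3 = 25.
  |p(2)| = 25.
Check: |p(2)| = 25 ≤ 45 = M_tri(2). ✓ Equality does not hold at z = 2 (the coefficients have mixed signs, so the terms do not all align in phase there).

M_tri(2) = 45; |p(2)| = 25; equality at z=2: no.


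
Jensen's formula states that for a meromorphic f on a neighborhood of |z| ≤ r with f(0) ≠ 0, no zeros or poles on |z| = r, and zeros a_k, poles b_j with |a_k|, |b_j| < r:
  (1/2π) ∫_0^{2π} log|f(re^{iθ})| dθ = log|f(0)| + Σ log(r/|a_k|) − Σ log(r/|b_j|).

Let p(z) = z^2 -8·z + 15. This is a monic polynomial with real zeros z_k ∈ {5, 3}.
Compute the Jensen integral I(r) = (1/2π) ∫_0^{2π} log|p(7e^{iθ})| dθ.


Zeros: 3, 5; r = 7.
Inside |z| < r: 3, 5. Outside (|z| ≥ r): ∅.
p(0) = 15, so log|p(0)| = log(15) = 2.7081.
Apply Jensen: I(r) = log|p(0)| + Σ_k log(r/|z_k|), summed over zeros inside |z| < r.
  log(r/|z_k|) for z_k = 5: log(7/5) = 0.3365
  log(r/|z_k|) for z_k = 3: log(7/3) = 0.8473
Sum over inside zeros: 1.1838.
I(r) = log|p(0)| + (inside sum) = 2.7081 + 1.1838 = 3.8918.
Closed form (all zeros inside, monic): I(r) = n·log(r) = 2·log(7) = 3.8918. ✓

I(r) ≈ 3.8918.


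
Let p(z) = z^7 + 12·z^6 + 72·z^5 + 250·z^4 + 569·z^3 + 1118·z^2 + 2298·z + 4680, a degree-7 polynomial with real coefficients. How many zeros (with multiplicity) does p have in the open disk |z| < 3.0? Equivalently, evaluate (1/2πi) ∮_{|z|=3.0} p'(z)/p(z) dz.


The zeros of p are: (-3 + 3i), (-3 - 3i), -4, (1 + 2i), (1 - 2i), (-2 + 3i), (-2 - 3i).
Their magnitudes are: 4.243, 4.243, 4, 2.236, 2.236, 3.606, 3.606.
Zeros with |z| < R = 3.0: (1 + 2i), (1 - 2i).
Count = 2.
By the argument principle, (1/2πi) ∮_{|z|=R} p'(z)/p(z) dz equals exactly this count.

Number of zeros inside |z| < 3.0: 2.


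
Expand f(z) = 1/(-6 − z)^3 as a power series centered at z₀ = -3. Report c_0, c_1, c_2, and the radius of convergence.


Let w = z − z₀, so z = z₀ + w.
Then -6 − z = -6 − (z₀ + w) = (-6 − z₀) − w = -3 − w.
f(z) = 1/(-3 − w)^3 = (1/(-3)^3) · (1 − w/(-3))^{−3}.
By the binomial series (1−u)^{−3} = Σ_{n≥0} C(n+2, 2) u^n for |u|<1, with u = w/(-3):
  c_n = C(n+2, 2) / (-3)^(n+3).
  c_0 = 1/(-3)^3 = -1/27.
  c_1 = 3/(-3)^4 = 1/27.
  c_2 = 6/(-3)^5 = -2/81.
The series is valid for |w/d| < 1, i.e. |z − z₀| < |d|.
Radius of convergence: R = |-6 − z₀| = |-3| = 3 (distance from z₀ to the singularity z = -6).

c_0 = -1/27, c_1 = 1/27, c_2 = -2/81; R = 3.


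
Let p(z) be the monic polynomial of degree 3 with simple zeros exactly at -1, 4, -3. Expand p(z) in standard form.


The polynomial is p(z) = ∏_{α ∈ S} (z − α), where S = {-1, 4, -3}.
Expanding the product yields: p(z) = z^3 -13·z -12.
The resulting polynomial has degree 3 and real coefficients as required.

p(z) = z^3 -13·z -12.


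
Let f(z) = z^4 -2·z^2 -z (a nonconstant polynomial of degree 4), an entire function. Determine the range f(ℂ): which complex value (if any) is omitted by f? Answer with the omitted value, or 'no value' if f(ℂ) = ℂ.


Little Picard bounds the complement of f(ℂ) to at most one point.
For every w ∈ ℂ, the equation p(z) − w = 0 is a nonconstant polynomial in z and hence has at least one root by the fundamental theorem of algebra. So p is surjective onto ℂ, omitting no value.

Omitted value: no value.


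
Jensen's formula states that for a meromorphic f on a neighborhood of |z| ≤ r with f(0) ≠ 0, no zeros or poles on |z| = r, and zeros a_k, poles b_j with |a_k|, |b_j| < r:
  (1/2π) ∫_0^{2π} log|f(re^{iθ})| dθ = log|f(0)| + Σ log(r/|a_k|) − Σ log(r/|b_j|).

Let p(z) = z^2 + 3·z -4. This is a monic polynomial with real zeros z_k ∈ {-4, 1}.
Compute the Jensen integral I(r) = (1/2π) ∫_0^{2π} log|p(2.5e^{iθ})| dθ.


Zeros: -4, 1; r = 2.5.
Inside |z| < r: 1. Outside (|z| ≥ r): -4.
p(0) = -4, so log|p(0)| = log(4) = 1.3863.
Apply Jensen: I(r) = log|p(0)| + Σ_k log(r/|z_k|), summed over zeros inside |z| < r.
  log(r/|z_k|) for z_k = 1: log(2.5/1) = 0.9163
  Outside zeros (-4) contribute nothing to the Jensen sum.
Sum over inside zeros: 0.9163.
I(r) = log|p(0)| + (inside sum) = 1.3863 + 0.9163 = 2.3026.
Note: since some zeros are outside |z| ≤ r, the simplified n·log(r) form does NOT apply — only the inside zeros contribute.

I(r) ≈ 2.3026.


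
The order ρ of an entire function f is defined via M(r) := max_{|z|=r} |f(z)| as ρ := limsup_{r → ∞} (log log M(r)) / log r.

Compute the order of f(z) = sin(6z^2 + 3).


Write sin(w) = (e^{iw} ± e^{−iw})/(2 or 2i), so |sin(w)| ≤ e^{|w|}. With w = 6z^2 + 3, |w| ≤ 6r^2 + 3 on |z|=r, giving M(r) ≤ e^{6r^2 + 3} and ρ ≤ 2. For the lower bound, choose z on |z|=r with 6z^2 purely imaginary of modulus 6r^2; then |sin(6z^2 + 3)| grows like e^{6r^2}/2, so ρ ≥ 2. Hence ρ = 2.
Therefore ρ = 2.

Order ρ = 2.


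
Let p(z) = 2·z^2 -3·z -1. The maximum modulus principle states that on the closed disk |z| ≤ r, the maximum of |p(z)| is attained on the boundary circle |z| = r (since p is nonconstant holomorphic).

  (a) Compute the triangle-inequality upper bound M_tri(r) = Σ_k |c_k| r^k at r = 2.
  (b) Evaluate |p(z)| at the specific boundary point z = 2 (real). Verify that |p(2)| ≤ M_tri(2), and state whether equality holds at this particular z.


Coefficients: c_0 = -1, c_1 = -3, c_2 = 2. Radius r = 2.
Part (a). Triangle bound: M_tri(r) = Σ_k |c_k| r^k
  = |-1|·2^0 + |-3|·2^1 + |2|·2^2
  = 1 + 6 + 8 = 15.
This bounds M(r) := max_{|z|=r} |p(z)| from above; equality holds iff all terms c_k z^k can be made to align in phase at a single z on |z|=r.
Part (b). At z = 2 (real, on the circle |z| = r):
  p(2) = (-1)·2^0 + (-3)·2^1 + (2)·2^2 = 1.
  |p(2)| = 1.
Check: |p(2)| = 1 ≤ 15 = M_tri(2). ✓ Equality does not hold at z = 2 (the coefficients have mixed signs, so the terms do not all align in phase there).

M_tri(2) = 15; |p(2)| = 1; equality at z=2: no.


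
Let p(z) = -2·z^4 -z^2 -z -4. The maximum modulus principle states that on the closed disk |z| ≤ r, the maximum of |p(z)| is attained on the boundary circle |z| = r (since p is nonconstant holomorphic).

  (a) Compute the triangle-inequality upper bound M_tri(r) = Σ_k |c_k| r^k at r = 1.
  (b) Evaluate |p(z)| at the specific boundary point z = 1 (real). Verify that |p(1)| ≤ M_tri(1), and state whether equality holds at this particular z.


Coefficients: c_0 = -4, c_1 = -1, c_2 = -1, c_3 = 0, c_4 = -2. Radius r = 1.
Part (a). Triangle bound: M_tri(r) = Σ_k |c_k| r^k
  = |-4|·1^0 + |-1|·1^1 + |-1|·1^2 + |0|·1^3 + |-2|·1^4
  = 4 + 1 + 1 + 0 + 2 = 8.
This bounds M(r) := max_{|z|=r} |p(z)| from above; equality holds iff all terms c_k z^k can be made to align in phase at a single z on |z|=r.
Part (b). At z = 1 (real, on the circle |z| = r):
  p(1) = (-4)·1^0 + (-1)·1^1 + (-1)·1^2 + (0)·1^3 + (-2)·1^4 = -8.
  |p(1)| = 8.
Since all nonzero coefficients share the same sign, |p(1)| = 8 = M_tri(1); the triangle bound is attained at z = 1, so in fact M(r) = 8.

M_tri(1) = 8; |p(1)| = 8; equality at z=1: yes.


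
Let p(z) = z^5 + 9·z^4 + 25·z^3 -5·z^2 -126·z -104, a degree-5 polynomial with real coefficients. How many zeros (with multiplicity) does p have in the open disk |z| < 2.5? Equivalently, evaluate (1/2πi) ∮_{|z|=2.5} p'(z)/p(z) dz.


The zeros of p are: -1, -4, (-3 + 2i), (-3 - 2i), 2.
Their magnitudes are: 1, 4, 3.606, 3.606, 2.
Zeros with |z| < R = 2.5: -1, 2.
Count = 2.
By the argument principle, (1/2πi) ∮_{|z|=R} p'(z)/p(z) dz equals exactly this count.

Number of zeros inside |z| < 2.5: 2.


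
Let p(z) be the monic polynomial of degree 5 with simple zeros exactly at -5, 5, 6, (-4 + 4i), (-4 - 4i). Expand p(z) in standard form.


The polynomial is p(z) = ∏_{α ∈ S} (z − α), where S = {-5, 5, 6, (-4 + 4i), (-4 - 4i)}.
Expanding the product yields: p(z) = z^5 + 2·z^4 -41·z^3 -242·z^2 + 400·z + 4800.
Note conjugate pairs combine to real quadratics: (z − (-4+4i))(z − (-4−4i)) = z² + 8z + 32.
The resulting polynomial has degree 5 and real coefficients as required.

p(z) = z^5 + 2·z^4 -41·z^3 -242·z^2 + 400·z + 4800.


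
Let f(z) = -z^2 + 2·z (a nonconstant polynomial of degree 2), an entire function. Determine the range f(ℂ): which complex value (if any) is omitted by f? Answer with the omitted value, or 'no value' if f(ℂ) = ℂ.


Little Picard bounds the complement of f(ℂ) to at most one point.
For every w ∈ ℂ, the equation p(z) − w = 0 is a nonconstant polynomial in z and hence has at least one root by the fundamental theorem of algebra. So p is surjective onto ℂ, omitting no value.

Omitted value: no value.


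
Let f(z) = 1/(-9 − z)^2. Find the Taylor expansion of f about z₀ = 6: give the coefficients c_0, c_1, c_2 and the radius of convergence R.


Let w = z − z₀, so z = z₀ + w.
Then -9 − z = -9 − (z₀ + w) = (-9 − z₀) − w = -15 − w.
f(z) = 1/(-15 − w)^2 = (1/(-15)^2) · (1 − w/(-15))^{−2}.
By the binomial series (1−u)^{−2} = Σ_{n≥0} C(n+1, 1) u^n for |u|<1, with u = w/(-15):
  c_n = C(n+1, 1) / (-15)^(n+2).
  c_0 = 1/(-15)^2 = 1/225.
  c_1 = 2/(-15)^3 = -2/3375.
  c_2 = 3/(-15)^4 = 1/16875.
The series is valid for |w/d| < 1, i.e. |z − z₀| < |d|.
Radius of convergence: R = |-9 − z₀| = |-15| = 15 (distance from z₀ to the singularity z = -9).

c_0 = 1/225, c_1 = -2/3375, c_2 = 1/16875; R = 15.


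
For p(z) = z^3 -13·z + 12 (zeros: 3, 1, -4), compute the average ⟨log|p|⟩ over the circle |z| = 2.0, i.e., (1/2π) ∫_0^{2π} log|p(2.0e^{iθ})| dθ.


Zeros: -4, 1, 3; r = 2.0.
Inside |z| < r: 1. Outside (|z| ≥ r): -4, 3.
p(0) = 12, so log|p(0)| = log(12) = 2.4849.
Apply Jensen: I(r) = log|p(0)| + Σ_k log(r/|z_k|), summed over zeros inside |z| < r.
  log(r/|z_k|) for z_k = 1: log(2.0/1) = 0.6931
  Outside zeros (-4, 3) contribute nothing to the Jensen sum.
Sum over inside zeros: 0.6931.
I(r) = log|p(0)| + (inside sum) = 2.4849 + 0.6931 = 3.1781.
Note: since some zeros are outside |z| ≤ r, the simplified n·log(r) form does NOT apply — only the inside zeros contribute.

I(r) ≈ 3.1781.


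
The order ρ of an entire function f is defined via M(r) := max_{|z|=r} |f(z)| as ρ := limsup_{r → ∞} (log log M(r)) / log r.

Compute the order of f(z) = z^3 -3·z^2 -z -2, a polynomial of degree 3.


|f(z)| ≤ Σ|c_k|·r^k = O(r^3) as r → ∞. Polynomial growth is O(e^{r^ε}) for every ε > 0 (since r^3/e^{r^ε} → 0), so ρ ≤ ε for all ε > 0, i.e. ρ = 0. Every nonconstant polynomial has order 0.
Therefore ρ = 0.

Order ρ = 0.
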